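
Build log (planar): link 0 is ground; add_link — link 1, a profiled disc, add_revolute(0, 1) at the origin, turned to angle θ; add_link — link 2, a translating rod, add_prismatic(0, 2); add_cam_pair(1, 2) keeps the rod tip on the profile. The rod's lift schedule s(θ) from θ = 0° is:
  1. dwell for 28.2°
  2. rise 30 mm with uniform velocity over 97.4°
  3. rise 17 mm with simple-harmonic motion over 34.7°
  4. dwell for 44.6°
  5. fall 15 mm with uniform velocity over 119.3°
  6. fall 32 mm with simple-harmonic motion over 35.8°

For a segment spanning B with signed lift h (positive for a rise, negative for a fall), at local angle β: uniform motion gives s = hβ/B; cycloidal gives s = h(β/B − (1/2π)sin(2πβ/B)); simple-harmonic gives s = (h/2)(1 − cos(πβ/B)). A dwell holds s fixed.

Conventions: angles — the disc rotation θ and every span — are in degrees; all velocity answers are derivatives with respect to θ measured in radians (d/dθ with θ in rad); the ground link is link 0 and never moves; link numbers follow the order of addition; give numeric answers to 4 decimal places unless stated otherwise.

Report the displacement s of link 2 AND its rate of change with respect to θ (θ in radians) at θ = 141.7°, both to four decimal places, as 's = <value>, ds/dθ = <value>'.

seg 1 [0°–28.2°] dwell: s stays 0.0000
seg 2 [28.2°–125.6°] uniform, h=30: full span → s += 30 → s = 30.0000
seg 3 [125.6°–160.3°] simple-harmonic, h=17: θ=141.7° here. β=16.1, B=34.7. 17/2·(1 − cos(π·0.4640)) = 7.5401 → s = 37.5401
velocity in seg [125.6°–160.3°] (simple-harmonic), θ in radians: β = 16.1° = 0.2810 rad, B = 34.7° = 0.6056 rad; ds/dθ = (πh/(2B)) sin(πβ/B) = (π·17/(2·0.6056)) sin(π·0.4640) = 43.810167 mm/rad

s = 37.5401, ds/dθ = 43.8102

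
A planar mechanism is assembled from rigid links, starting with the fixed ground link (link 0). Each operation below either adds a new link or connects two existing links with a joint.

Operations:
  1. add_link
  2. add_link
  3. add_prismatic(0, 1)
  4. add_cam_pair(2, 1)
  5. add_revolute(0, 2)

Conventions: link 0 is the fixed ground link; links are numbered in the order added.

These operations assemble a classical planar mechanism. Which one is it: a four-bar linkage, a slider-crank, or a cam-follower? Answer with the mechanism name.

links: 3 (incl. ground); joints: 1 revolute, 1 prismatic, 1 higher (cam) pair, forming one closed loop
3 links, revolute + prismatic + higher pair in one loop → cam-follower

cam-follower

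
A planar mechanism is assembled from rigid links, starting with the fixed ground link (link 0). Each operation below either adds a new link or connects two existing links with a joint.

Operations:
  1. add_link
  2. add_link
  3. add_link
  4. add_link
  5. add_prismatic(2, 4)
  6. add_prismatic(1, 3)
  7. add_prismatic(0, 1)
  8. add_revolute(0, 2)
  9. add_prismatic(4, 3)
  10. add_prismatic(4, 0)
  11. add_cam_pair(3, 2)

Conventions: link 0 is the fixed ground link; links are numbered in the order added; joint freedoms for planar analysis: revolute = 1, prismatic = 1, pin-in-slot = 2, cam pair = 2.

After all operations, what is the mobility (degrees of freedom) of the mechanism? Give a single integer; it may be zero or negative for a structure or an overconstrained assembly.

(L,J1,J2)=(1,0,0); link0 fixed
link1: (2,0,0)
link2: (3,0,0)
link3: (4,0,0)
link4: (5,0,0)
P 2-4 [J1]: (5,1,0)
P 1-3 [J1]: (5,2,0)
P 0-1 [J1]: (5,3,0)
R 0-2 [J1]: (5,4,0)
P 4-3 [J1]: (5,5,0)
P 4-0 [J1]: (5,6,0)
C 3-2 [J2]: (5,6,1)
Grübler: 3·4 − 2·6 − 1 = -1

M = -1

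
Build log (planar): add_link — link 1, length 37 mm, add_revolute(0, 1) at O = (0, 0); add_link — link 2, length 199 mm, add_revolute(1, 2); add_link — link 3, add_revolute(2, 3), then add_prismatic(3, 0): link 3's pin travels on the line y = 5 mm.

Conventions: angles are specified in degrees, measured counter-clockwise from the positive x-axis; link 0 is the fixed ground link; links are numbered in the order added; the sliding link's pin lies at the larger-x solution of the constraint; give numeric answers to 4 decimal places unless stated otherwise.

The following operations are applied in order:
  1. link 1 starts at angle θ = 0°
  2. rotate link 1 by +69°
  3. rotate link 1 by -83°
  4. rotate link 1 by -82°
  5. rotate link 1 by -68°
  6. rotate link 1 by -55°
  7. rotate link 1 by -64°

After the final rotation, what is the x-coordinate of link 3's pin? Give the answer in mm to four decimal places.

geometry: r = 37 mm, L = 199 mm, e = 5 mm; θ starts at 0°
rotate link 1 by +69°: θ ← 0° +69° = 69°
rotate link 1 by -83°: θ ← 69° -83° = -14°
rotate link 1 by -82°: θ ← -14° -82° = -96°
rotate link 1 by -68°: θ ← -96° -68° = -164°
rotate link 1 by -55°: θ ← -164° -55° = -219°
rotate link 1 by -64°: θ ← -219° -64° = -283°
crank pin P = (r cos θ, r sin θ) = (8.323189, 36.051692)
h = r sin θ − e = 36.051692 − 5 = 31.051692
x = r cos θ + √(L² − h²) = 8.323189 + 196.562439 = 204.885628

204.8856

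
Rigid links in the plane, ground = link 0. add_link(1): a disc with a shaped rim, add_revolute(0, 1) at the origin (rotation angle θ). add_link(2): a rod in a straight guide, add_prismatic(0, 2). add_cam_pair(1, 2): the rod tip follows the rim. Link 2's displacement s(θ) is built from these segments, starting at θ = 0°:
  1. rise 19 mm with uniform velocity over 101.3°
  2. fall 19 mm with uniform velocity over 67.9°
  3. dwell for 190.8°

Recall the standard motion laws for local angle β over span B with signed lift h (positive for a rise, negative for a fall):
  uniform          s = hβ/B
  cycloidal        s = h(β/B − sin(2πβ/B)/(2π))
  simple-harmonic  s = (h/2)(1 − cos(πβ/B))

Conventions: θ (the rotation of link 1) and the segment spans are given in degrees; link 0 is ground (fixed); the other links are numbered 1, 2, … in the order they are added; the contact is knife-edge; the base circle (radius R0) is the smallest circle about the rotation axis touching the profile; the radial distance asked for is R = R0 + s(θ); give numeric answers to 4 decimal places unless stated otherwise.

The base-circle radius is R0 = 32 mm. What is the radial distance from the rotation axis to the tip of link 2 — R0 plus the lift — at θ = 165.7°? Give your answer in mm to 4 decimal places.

segment 1 (0° to 101.3°, uniform, h = 19) is passed completely: s = 0.0000 + (19) = 19.0000
θ = 165.7° falls in segment 2 (101.3° to 169.2°, uniform, h = -19): β = 165.7 − 101.3 = 64.4°, B = 67.9°; Δs = -19·64.4/67.9 = -18.0206; s = 19.0000 − 18.0206 = 0.9794
R = R0 + s = 32 + 0.9794 = 32.9794

32.9794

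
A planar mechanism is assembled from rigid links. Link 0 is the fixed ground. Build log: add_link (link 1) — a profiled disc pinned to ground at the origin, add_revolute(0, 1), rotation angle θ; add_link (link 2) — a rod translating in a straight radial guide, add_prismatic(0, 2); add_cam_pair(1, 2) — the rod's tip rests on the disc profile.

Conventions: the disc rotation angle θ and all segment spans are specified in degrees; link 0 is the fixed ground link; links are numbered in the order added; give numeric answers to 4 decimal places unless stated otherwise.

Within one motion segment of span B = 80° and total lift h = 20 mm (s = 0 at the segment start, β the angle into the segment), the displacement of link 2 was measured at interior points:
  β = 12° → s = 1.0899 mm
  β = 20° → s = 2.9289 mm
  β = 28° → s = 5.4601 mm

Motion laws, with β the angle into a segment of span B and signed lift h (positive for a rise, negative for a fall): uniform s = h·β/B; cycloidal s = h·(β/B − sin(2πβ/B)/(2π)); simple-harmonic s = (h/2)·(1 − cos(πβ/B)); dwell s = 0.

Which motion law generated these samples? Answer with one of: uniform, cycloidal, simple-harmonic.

candidates at β/B = r: uniform s = h·r (linear in β); cycloidal s = h·(r − sin(2πr)/(2π)); simple-harmonic s = (h/2)(1 − cos(πr))
β=12°: printed 1.0899 | uniform 3.0000, cycloidal 0.4248, simple-harmonic 1.0899
β=20°: printed 2.9289 | uniform 5.0000, cycloidal 1.8169, simple-harmonic 2.9289
β=28°: printed 5.4601 | uniform 7.0000, cycloidal 4.4248, simple-harmonic 5.4601
only one law matches every sample → simple-harmonic

simple-harmonic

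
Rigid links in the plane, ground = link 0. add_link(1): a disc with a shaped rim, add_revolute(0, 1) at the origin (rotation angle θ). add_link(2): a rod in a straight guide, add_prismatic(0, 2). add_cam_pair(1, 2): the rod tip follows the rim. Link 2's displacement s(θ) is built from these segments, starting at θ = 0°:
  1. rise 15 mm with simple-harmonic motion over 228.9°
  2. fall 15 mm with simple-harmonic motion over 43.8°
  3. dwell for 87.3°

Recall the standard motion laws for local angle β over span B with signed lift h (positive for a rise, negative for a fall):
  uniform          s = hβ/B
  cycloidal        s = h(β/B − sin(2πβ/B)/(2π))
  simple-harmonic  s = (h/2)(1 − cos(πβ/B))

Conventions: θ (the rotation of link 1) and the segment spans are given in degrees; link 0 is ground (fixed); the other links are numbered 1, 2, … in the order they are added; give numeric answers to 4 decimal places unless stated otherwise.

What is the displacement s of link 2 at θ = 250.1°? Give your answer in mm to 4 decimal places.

segment 1 (0° to 228.9°, simple-harmonic, h = 15) is passed completely: s = 0.0000 + (15) = 15.0000
θ = 250.1° falls in segment 2 (228.9° to 272.7°, simple-harmonic, h = -15): β = 250.1 − 228.9 = 21.2°, B = 43.8°; Δs = -15/2·(1 − cos(π·0.4840)) = -7.1236; s = 15.0000 − 7.1236 = 7.8764

7.8764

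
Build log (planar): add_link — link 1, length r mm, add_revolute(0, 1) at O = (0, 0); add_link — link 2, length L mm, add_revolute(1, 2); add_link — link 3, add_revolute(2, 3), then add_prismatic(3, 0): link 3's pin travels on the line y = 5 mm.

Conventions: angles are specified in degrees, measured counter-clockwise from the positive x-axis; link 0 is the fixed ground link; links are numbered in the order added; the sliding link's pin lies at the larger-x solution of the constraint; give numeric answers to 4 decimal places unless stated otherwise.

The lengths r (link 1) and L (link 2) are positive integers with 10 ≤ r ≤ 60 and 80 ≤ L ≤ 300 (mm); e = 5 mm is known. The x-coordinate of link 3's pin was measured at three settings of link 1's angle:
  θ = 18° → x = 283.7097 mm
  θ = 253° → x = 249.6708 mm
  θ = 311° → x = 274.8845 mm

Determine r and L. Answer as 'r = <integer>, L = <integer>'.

constraint per measurement: (x − r cos θ)² + (r sin θ − e)² = L²
subtracting the θ₁ and θ₂ equations cancels the r² and L² terms:
r = (x₁² − x₂²) / (2[(x₁cos θ₁ + e sin θ₁) − (x₂cos θ₂ + e sin θ₂)]) = 26.0000 → r = 26
L² = (x₁ − r cos θ₁)² + (r sin θ₁ − e)² = 67081.0036 → L = 259.0000 → L = 259
check at θ₃=311°: x = 274.8845 (printed 274.8845) ✓

r = 26, L = 259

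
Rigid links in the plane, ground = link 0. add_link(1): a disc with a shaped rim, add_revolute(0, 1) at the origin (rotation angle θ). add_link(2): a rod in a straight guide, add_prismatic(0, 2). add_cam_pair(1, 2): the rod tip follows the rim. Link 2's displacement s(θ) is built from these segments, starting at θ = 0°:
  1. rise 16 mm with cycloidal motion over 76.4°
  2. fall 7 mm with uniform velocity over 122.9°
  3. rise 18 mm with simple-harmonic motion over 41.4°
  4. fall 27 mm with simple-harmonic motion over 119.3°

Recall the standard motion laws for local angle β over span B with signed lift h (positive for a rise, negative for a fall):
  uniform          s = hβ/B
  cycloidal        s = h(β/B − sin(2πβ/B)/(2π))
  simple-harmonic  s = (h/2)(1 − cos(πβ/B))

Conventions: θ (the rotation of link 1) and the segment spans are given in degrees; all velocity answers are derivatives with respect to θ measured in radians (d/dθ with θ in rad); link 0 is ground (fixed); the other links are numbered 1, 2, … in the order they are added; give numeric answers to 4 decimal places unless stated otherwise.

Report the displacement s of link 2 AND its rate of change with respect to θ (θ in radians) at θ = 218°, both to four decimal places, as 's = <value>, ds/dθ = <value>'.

segment 1 (0° to 76.4°, cycloidal, h = 16) is passed completely: s = 0.0000 + (16) = 16.0000
segment 2 (76.4° to 199.3°, uniform, h = -7) is passed completely: s = 16.0000 + (-7) = 9.0000
θ = 218° falls in segment 3 (199.3° to 240.7°, simple-harmonic, h = 18): β = 218 − 199.3 = 18.7°, B = 41.4°; Δs = 18/2·(1 − cos(π·0.4517)) = 7.6393; s = 9.0000 + 7.6393 = 16.6393
velocity in seg [199.3°–240.7°] (simple-harmonic), θ in radians: β = 18.7° = 0.3264 rad, B = 41.4° = 0.7226 rad; ds/dθ = (πh/(2B)) sin(πβ/B) = (π·18/(2·0.7226)) sin(π·0.4517) = 38.680645 mm/rad

s = 16.6393, ds/dθ = 38.6806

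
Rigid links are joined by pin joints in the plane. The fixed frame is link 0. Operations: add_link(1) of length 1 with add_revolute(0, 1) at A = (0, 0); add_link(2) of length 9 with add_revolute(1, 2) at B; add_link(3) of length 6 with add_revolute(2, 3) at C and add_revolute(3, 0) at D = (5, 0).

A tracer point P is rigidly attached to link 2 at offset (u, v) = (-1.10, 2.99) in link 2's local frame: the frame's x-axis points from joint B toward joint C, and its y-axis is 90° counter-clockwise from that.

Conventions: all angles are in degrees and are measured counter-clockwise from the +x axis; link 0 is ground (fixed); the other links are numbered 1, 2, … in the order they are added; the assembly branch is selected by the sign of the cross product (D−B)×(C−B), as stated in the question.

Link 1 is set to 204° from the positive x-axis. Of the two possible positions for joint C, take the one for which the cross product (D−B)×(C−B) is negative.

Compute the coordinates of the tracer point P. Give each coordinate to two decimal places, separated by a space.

A=(0,0), D=(5.00,0)
B = A + 1.00·(cos204°, sin204°) = (-0.9135, -0.4067)
|BD| = 5.9275
circle(B,9.00) ∩ circle(D,6.00): a=6.7596, h=5.9420
  candidates: C₊=(5.4224,5.9851) cross=35.221; C₋=(6.2379,-5.8709) cross=-35.221
  branch - wants cross < 0 → take C=(6.2379,-5.8709) (cross=-35.221)
ex = (C−B)/|BC| = (0.7946,-0.6071); ey = (0.6071,0.7946)
P = B + -1.10·ex + 2.99·ey = (0.0277,2.6370)

0.03 2.64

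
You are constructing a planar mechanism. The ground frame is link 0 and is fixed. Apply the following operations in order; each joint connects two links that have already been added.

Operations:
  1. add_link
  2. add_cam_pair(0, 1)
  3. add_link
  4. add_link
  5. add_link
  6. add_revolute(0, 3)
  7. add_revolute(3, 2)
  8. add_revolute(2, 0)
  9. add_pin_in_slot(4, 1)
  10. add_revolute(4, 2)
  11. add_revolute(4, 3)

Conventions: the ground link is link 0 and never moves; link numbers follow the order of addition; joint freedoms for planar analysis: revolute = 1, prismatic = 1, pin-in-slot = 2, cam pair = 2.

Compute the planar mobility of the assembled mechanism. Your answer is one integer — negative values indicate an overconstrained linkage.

(L,J1,J2)=(1,0,0); link0 fixed
link1: (2,0,0)
C 0-1 [J2]: (2,0,1)
link2: (3,0,1)
link3: (4,0,1)
link4: (5,0,1)
R 0-3 [J1]: (5,1,1)
R 3-2 [J1]: (5,2,1)
R 2-0 [J1]: (5,3,1)
PS 4-1 [J2]: (5,3,2)
R 4-2 [J1]: (5,4,2)
R 4-3 [J1]: (5,5,2)
Grübler: 3·4 − 2·5 − 2 = 0

M = 0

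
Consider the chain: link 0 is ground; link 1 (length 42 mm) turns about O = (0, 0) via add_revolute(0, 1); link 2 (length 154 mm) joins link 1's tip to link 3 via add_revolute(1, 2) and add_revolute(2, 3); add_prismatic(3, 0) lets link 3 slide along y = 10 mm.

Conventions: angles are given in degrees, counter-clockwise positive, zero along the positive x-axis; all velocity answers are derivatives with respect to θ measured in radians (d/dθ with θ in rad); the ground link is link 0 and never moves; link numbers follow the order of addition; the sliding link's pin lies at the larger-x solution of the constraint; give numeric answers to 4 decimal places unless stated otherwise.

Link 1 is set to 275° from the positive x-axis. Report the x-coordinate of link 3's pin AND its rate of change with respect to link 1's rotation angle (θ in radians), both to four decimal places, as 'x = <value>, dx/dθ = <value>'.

geometry: r = 42 mm, L = 154 mm, e = 10 mm
crank pin P = (r cos θ, r sin θ) = (3.660541, -41.840177)
h = r sin θ − e = -41.840177 − 10 = -51.840177
x = r cos θ + √(L² − h²) = 3.660541 + 145.012400 = 148.672941
dx/dθ = −r sin θ − h·r cos θ/√(L² − h²) (θ in radians; h = -51.840177) = 43.148776

x = 148.6729, dx/dθ = 43.1488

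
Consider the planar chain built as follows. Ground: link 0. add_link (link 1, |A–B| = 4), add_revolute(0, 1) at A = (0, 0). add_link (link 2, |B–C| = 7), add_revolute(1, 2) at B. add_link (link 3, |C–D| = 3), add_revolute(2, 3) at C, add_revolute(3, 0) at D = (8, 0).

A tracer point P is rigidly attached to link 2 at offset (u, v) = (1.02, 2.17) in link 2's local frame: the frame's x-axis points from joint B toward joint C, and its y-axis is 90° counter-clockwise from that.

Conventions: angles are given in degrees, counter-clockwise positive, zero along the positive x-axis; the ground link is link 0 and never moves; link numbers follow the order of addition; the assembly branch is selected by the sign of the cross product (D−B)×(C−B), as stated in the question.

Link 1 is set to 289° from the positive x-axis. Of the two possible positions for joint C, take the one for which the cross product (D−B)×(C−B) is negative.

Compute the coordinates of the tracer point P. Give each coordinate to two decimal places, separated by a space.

A=(0,0), D=(8.00,0)
B = A + 4.00·(cos289°, sin289°) = (1.3023, -3.7821)
|BD| = 7.6918
circle(B,7.00) ∩ circle(D,3.00): a=6.4461, h=2.7291
  candidates: C₊=(5.5733,1.7639) cross=20.992; C₋=(8.2572,-2.9890) cross=-20.992
  branch - wants cross < 0 → take C=(8.2572,-2.9890) (cross=-20.992)
ex = (C−B)/|BC| = (0.9936,0.1133); ey = (-0.1133,0.9936)
P = B + 1.02·ex + 2.17·ey = (2.0698,-1.5105)

2.07 -1.51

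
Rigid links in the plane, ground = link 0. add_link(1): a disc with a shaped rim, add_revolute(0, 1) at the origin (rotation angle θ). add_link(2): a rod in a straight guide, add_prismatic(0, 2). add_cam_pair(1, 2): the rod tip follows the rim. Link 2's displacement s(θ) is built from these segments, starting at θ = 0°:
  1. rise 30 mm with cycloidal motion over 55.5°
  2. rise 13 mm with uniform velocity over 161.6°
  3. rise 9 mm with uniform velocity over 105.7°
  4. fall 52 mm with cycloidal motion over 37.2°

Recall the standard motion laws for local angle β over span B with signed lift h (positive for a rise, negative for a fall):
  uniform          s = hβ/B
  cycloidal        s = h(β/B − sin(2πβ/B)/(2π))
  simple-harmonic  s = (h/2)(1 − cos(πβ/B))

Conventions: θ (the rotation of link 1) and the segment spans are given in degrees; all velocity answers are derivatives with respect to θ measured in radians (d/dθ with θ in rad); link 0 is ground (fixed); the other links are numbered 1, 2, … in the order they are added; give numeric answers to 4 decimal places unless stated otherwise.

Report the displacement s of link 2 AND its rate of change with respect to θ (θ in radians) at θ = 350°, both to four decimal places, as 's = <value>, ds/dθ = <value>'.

segment 1 (0° to 55.5°, cycloidal, h = 30) is passed completely: s = 0.0000 + (30) = 30.0000
segment 2 (55.5° to 217.1°, uniform, h = 13) is passed completely: s = 30.0000 + (13) = 43.0000
segment 3 (217.1° to 322.8°, uniform, h = 9) is passed completely: s = 43.0000 + (9) = 52.0000
θ = 350° falls in segment 4 (322.8° to 360°, cycloidal, h = -52): β = 350 − 322.8 = 27.2°, B = 37.2°; Δs = -52·(0.7312 − sin(2π·0.7312)/(2π)) = -46.2398; s = 52.0000 − 46.2398 = 5.7602
velocity in seg [322.8°–360°] (cycloidal), θ in radians: β = 27.2° = 0.4747 rad, B = 37.2° = 0.6493 rad; ds/dθ = (h/B)(1 − cos(2πβ/B)) = ((-52)/0.6493)(1 − cos(2π·0.7312)) = -89.538131 mm/rad

s = 5.7602, ds/dθ = -89.5381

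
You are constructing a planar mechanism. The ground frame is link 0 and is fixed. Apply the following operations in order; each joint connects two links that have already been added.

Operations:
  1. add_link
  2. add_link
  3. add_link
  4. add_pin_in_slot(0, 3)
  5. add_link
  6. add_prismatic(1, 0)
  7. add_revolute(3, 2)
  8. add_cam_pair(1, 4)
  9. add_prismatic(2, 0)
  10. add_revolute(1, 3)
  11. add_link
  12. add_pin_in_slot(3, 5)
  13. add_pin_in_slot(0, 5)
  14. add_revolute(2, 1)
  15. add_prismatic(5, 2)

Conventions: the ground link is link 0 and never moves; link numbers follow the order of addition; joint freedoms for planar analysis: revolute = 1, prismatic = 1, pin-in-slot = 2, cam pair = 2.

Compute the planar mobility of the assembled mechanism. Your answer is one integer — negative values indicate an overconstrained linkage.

link 0 = ground. State L|J1|J2 = 1|0|0
+link1  2|0|0
+link2  3|0|0
+link3  4|0|0
PS(0,3) f=2→J2  4|0|1
+link4  5|0|1
P(1,0) f=1→J1  5|1|1
R(3,2) f=1→J1  5|2|1
C(1,4) f=2→J2  5|2|2
P(2,0) f=1→J1  5|3|2
R(1,3) f=1→J1  5|4|2
+link5  6|4|2
PS(3,5) f=2→J2  6|4|3
PS(0,5) f=2→J2  6|4|4
R(2,1) f=1→J1  6|5|4
P(5,2) f=1→J1  6|6|4
M = 3(6−1)−2·6−4 = 15−12−4 = -1

M = -1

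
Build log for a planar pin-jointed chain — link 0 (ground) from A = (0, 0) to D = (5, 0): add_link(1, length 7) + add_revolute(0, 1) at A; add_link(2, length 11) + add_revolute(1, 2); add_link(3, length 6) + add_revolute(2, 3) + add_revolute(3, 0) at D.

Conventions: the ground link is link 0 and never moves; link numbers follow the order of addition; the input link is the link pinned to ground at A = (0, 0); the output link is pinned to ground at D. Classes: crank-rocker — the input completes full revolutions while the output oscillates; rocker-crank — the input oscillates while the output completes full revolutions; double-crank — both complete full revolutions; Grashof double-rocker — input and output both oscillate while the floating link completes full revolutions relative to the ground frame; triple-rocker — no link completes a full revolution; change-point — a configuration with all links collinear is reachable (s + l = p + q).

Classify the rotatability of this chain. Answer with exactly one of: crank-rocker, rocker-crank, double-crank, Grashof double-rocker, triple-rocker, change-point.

lengths: ground=5, input=7, coupler=11, output=6
sorted: s=5 (shortest), l=11 (longest), p+q=13
s + l = 16 vs p + q = 13
s + l > p + q → non-Grashof → no link fully rotates → triple-rocker

triple-rocker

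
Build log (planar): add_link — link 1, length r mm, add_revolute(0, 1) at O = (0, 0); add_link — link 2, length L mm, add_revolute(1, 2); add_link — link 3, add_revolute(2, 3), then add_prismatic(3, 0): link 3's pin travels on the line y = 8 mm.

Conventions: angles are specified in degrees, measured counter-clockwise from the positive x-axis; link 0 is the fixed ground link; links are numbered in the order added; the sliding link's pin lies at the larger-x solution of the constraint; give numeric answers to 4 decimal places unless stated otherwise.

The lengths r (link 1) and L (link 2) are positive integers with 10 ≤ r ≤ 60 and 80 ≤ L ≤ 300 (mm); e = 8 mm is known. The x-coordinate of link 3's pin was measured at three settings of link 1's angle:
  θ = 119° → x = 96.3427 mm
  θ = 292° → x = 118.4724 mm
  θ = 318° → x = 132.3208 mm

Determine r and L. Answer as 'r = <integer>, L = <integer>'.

constraint per measurement: (x − r cos θ)² + (r sin θ − e)² = L²
subtracting the θ₁ and θ₂ equations cancels the r² and L² terms:
r = (x₁² − x₂²) / (2[(x₁cos θ₁ + e sin θ₁) − (x₂cos θ₂ + e sin θ₂)]) = 31.0000 → r = 31
L² = (x₁ − r cos θ₁)² + (r sin θ₁ − e)² = 12768.9923 → L = 113.0000 → L = 113
check at θ₃=318°: x = 132.3208 (printed 132.3208) ✓

r = 31, L = 113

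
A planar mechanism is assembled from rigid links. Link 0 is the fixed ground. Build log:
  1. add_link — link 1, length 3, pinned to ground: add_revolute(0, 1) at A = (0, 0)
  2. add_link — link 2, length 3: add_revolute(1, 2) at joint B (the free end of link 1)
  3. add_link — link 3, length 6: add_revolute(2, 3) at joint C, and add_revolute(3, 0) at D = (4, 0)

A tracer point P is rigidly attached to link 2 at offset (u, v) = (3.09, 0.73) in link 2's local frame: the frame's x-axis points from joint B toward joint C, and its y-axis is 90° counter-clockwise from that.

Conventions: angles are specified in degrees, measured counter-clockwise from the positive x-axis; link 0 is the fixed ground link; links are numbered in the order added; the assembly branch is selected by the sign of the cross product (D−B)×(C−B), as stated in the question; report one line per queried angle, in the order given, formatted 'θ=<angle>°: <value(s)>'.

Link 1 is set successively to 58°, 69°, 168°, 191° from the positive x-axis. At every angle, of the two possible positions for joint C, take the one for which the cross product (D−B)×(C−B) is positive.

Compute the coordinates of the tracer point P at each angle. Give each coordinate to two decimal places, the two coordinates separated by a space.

A=(0,0), D=(4.00,0)
θ=58°: B = A + 3.00·(cos58°, sin58°) = (1.5898, 2.5441)
θ=58°: |BD| = 3.5046
θ=58°: circle(B,3.00) ∩ circle(D,6.00): a=-2.0998, h=2.1426
θ=58°:   candidates: C₊=(1.7010,5.5421) cross=7.509; C₋=(-1.4098,2.5950) cross=-7.509
θ=58°:   branch + wants cross > 0 → take C=(1.7010,5.5421) (cross=7.509)
θ=58°: ex = (C−B)/|BC| = (0.0371,0.9993); ey = (-0.9993,0.0371)
θ=58°: P = B + 3.09·ex + 0.73·ey = (0.9749,5.6591)
θ=69°: B = A + 3.00·(cos69°, sin69°) = (1.0751, 2.8007)
θ=69°: |BD| = 4.0496
θ=69°: circle(B,3.00) ∩ circle(D,6.00): a=-1.3089, h=2.6994
θ=69°:   candidates: C₊=(1.9967,5.6557) cross=10.932; C₋=(-1.7372,1.7563) cross=-10.932
θ=69°:   branch + wants cross > 0 → take C=(1.9967,5.6557) (cross=10.932)
θ=69°: ex = (C−B)/|BC| = (0.3072,0.9516); ey = (-0.9516,0.3072)
θ=69°: P = B + 3.09·ex + 0.73·ey = (1.3296,5.9656)
θ=168°: B = A + 3.00·(cos168°, sin168°) = (-2.9344, 0.6237)
θ=168°: |BD| = 6.9624
θ=168°: circle(B,3.00) ∩ circle(D,6.00): a=1.5422, h=2.5732
θ=168°:   candidates: C₊=(-1.1679,3.0485) cross=17.916; C₋=(-1.6289,-2.0773) cross=-17.916
θ=168°:   branch + wants cross > 0 → take C=(-1.1679,3.0485) (cross=17.916)
θ=168°: ex = (C−B)/|BC| = (0.5889,0.8082); ey = (-0.8082,0.5889)
θ=168°: P = B + 3.09·ex + 0.73·ey = (-1.7049,3.5511)
θ=191°: B = A + 3.00·(cos191°, sin191°) = (-2.9449, -0.5724)
θ=191°: |BD| = 6.9684
θ=191°: circle(B,3.00) ∩ circle(D,6.00): a=1.5469, h=2.5704
θ=191°:   candidates: C₊=(-1.6144,2.1164) cross=17.912; C₋=(-1.1921,-3.0071) cross=-17.912
θ=191°:   branch + wants cross > 0 → take C=(-1.6144,2.1164) (cross=17.912)
θ=191°: ex = (C−B)/|BC| = (0.4435,0.8963); ey = (-0.8963,0.4435)
θ=191°: P = B + 3.09·ex + 0.73·ey = (-2.2287,2.5208)

θ=58°: 0.97 5.66
θ=69°: 1.33 5.97
θ=168°: -1.70 3.55
θ=191°: -2.23 2.52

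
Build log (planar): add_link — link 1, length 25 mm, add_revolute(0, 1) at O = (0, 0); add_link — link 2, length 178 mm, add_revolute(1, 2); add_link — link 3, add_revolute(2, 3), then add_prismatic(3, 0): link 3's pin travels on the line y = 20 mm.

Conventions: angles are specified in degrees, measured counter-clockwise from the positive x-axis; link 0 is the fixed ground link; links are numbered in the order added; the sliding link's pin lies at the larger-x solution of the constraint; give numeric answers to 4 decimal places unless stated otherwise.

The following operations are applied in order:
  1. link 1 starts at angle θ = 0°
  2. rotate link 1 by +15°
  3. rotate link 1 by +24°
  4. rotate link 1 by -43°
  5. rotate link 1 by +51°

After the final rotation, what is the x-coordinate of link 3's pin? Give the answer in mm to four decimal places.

geometry: r = 25 mm, L = 178 mm, e = 20 mm; θ starts at 0°
rotate link 1 by +15°: θ ← 0° +15° = 15°
rotate link 1 by +24°: θ ← 15° +24° = 39°
rotate link 1 by -43°: θ ← 39° -43° = -4°
rotate link 1 by +51°: θ ← -4° +51° = 47°
crank pin P = (r cos θ, r sin θ) = (17.049959, 18.283843)
h = r sin θ − e = 18.283843 − 20 = -1.716157
x = r cos θ + √(L² − h²) = 17.049959 + 177.991727 = 195.041686

195.0417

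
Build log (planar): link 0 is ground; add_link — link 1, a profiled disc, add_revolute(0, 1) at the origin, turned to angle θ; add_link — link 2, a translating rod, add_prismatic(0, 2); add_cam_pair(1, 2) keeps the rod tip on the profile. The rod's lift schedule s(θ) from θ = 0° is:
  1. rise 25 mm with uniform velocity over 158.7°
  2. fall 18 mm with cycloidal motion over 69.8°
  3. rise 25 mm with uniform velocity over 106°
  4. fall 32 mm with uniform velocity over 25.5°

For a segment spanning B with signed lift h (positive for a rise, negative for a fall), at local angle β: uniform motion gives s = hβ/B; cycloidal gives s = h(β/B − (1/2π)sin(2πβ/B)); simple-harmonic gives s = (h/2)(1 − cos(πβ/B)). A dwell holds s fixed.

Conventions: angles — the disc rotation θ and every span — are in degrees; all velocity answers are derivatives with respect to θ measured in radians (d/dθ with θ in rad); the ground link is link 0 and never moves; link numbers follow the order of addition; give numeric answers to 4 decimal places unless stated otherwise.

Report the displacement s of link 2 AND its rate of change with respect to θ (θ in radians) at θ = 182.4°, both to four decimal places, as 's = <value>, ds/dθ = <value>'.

seg 1 [0°–158.7°] uniform, h=25: full span → s += 25 → s = 25.0000
seg 2 [158.7°–228.5°] cycloidal, h=-18: θ=182.4° here. β=23.7, B=69.8. -18·(0.3395 − sin(2π·0.3395)/(2π)) = -3.6885 → s = 21.3115
velocity in seg [158.7°–228.5°] (cycloidal), θ in radians: β = 23.7° = 0.4136 rad, B = 69.8° = 1.2182 rad; ds/dθ = (h/B)(1 − cos(2πβ/B)) = ((-18)/1.2182)(1 − cos(2π·0.3395)) = -22.656511 mm/rad

s = 21.3115, ds/dθ = -22.6565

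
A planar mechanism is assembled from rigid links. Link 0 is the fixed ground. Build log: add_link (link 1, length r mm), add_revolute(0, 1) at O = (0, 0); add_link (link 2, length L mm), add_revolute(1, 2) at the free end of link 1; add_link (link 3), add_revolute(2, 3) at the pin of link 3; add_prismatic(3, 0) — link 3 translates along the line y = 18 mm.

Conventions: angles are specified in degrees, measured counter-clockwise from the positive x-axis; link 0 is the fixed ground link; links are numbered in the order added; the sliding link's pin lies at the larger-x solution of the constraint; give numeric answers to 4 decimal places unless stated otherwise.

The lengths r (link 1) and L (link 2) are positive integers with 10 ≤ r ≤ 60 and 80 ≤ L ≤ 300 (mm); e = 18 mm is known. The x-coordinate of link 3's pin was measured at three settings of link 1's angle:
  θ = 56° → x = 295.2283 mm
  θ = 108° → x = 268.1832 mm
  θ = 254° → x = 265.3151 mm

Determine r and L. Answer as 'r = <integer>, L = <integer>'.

constraint per measurement: (x − r cos θ)² + (r sin θ − e)² = L²
subtracting the θ₁ and θ₂ equations cancels the r² and L² terms:
r = (x₁² − x₂²) / (2[(x₁cos θ₁ + e sin θ₁) − (x₂cos θ₂ + e sin θ₂)]) = 31.0000 → r = 31
L² = (x₁ − r cos θ₁)² + (r sin θ₁ − e)² = 77283.9898 → L = 278.0000 → L = 278
check at θ₃=254°: x = 265.3151 (printed 265.3151) ✓

r = 31, L = 278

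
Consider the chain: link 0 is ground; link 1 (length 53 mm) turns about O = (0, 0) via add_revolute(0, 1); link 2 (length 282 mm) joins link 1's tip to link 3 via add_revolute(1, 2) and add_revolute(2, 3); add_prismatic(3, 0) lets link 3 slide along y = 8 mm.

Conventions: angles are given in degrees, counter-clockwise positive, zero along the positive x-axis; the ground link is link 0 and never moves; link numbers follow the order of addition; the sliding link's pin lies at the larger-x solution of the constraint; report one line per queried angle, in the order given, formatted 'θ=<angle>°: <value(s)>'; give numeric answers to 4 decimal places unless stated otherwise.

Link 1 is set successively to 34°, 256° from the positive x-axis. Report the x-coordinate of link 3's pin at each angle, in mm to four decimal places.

geometry: r = 53 mm, L = 282 mm, e = 8 mm
θ=34°: crank pin P = (r cos θ, r sin θ) = (43.938991, 29.637224)
θ=34°: h = r sin θ − e = 29.637224 − 8 = 21.637224
θ=34°: x = r cos θ + √(L² − h²) = 43.938991 + 281.168687 = 325.107678
θ=256°: crank pin P = (r cos θ, r sin θ) = (-12.821860, -51.425673)
θ=256°: h = r sin θ − e = -51.425673 − 8 = -59.425673
θ=256°: x = r cos θ + √(L² − h²) = -12.821860 + 275.667534 = 262.845674

θ=34°: 325.1077
θ=256°: 262.8457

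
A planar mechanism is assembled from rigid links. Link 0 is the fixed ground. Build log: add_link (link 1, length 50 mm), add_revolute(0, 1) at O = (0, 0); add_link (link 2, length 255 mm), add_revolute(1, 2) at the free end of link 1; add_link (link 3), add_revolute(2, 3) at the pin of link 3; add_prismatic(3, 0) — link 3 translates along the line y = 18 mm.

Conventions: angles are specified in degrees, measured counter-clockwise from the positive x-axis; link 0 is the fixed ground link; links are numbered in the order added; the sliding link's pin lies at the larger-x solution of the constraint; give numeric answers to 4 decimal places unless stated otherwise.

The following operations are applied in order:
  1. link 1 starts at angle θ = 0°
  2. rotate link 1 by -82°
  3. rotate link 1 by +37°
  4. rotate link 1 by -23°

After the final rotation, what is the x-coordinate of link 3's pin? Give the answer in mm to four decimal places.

geometry: r = 50 mm, L = 255 mm, e = 18 mm; θ starts at 0°
rotate link 1 by -82°: θ ← 0° -82° = -82°
rotate link 1 by +37°: θ ← -82° +37° = -45°
rotate link 1 by -23°: θ ← -45° -23° = -68°
crank pin P = (r cos θ, r sin θ) = (18.730330, -46.359193)
h = r sin θ − e = -46.359193 − 18 = -64.359193
x = r cos θ + √(L² − h²) = 18.730330 + 246.744593 = 265.474923

265.4749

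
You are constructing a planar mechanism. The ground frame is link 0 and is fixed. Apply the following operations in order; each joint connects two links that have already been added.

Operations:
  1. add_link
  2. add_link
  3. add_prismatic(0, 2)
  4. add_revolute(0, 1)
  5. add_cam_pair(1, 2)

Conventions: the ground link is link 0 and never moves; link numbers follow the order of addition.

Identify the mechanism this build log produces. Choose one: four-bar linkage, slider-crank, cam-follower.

links: 3 (incl. ground); joints: 1 revolute, 1 prismatic, 1 higher (cam) pair, forming one closed loop
3 links, revolute + prismatic + higher pair in one loop → cam-follower

cam-follower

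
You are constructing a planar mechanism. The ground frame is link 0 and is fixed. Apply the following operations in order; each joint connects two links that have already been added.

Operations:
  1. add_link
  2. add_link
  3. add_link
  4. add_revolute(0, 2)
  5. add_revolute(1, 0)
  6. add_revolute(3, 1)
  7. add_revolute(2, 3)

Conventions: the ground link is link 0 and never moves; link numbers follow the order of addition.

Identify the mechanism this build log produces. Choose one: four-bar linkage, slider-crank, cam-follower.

links: 4 (incl. ground); joints: 4 revolute, 0 prismatic, 0 higher (cam) pair, forming one closed loop
4 links in a single 4R loop → four-bar linkage

four-bar linkage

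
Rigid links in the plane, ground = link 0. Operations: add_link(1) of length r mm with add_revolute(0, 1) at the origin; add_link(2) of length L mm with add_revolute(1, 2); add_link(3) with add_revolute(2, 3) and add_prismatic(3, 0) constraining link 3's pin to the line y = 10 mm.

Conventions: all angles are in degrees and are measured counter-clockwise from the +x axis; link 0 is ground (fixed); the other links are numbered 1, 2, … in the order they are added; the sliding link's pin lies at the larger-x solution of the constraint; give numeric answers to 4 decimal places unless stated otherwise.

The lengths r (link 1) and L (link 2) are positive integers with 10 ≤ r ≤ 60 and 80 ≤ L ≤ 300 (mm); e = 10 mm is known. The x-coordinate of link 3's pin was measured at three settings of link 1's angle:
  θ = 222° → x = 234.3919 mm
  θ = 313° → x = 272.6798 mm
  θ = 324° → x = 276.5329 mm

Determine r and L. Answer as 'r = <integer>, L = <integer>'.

constraint per measurement: (x − r cos θ)² + (r sin θ − e)² = L²
subtracting the θ₁ and θ₂ equations cancels the r² and L² terms:
r = (x₁² − x₂²) / (2[(x₁cos θ₁ + e sin θ₁) − (x₂cos θ₂ + e sin θ₂)]) = 27.0000 → r = 27
L² = (x₁ − r cos θ₁)² + (r sin θ₁ − e)² = 65535.9982 → L = 256.0000 → L = 256
check at θ₃=324°: x = 276.5329 (printed 276.5329) ✓

r = 27, L = 256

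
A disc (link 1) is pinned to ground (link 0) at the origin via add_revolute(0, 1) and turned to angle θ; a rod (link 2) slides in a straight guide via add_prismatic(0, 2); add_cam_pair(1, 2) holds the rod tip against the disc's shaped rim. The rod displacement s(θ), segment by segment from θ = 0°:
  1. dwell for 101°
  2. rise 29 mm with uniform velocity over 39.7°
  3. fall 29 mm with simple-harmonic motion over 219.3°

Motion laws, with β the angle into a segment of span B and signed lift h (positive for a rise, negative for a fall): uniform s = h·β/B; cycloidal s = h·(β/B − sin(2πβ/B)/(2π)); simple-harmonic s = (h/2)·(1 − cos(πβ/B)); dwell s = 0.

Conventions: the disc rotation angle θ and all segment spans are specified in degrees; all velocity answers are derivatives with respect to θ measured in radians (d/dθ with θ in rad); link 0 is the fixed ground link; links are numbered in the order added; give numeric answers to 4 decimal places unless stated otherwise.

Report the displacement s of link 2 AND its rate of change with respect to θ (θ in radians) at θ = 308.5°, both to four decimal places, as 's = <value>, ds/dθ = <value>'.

segment 1 (0° to 101°, dwell): s unchanged at 0.0000
segment 2 (101° to 140.7°, uniform, h = 29) is passed completely: s = 0.0000 + (29) = 29.0000
θ = 308.5° falls in segment 3 (140.7° to 360°, simple-harmonic, h = -29): β = 308.5 − 140.7 = 167.8°, B = 219.3°; Δs = -29/2·(1 − cos(π·0.7652)) = -25.2296; s = 29.0000 − 25.2296 = 3.7704
velocity in seg [140.7°–360°] (simple-harmonic), θ in radians: β = 167.8° = 2.9287 rad, B = 219.3° = 3.8275 rad; ds/dθ = (πh/(2B)) sin(πβ/B) = (π·(-29)/(2·3.8275)) sin(π·0.7652) = -8.005384 mm/rad

s = 3.7704, ds/dθ = -8.0054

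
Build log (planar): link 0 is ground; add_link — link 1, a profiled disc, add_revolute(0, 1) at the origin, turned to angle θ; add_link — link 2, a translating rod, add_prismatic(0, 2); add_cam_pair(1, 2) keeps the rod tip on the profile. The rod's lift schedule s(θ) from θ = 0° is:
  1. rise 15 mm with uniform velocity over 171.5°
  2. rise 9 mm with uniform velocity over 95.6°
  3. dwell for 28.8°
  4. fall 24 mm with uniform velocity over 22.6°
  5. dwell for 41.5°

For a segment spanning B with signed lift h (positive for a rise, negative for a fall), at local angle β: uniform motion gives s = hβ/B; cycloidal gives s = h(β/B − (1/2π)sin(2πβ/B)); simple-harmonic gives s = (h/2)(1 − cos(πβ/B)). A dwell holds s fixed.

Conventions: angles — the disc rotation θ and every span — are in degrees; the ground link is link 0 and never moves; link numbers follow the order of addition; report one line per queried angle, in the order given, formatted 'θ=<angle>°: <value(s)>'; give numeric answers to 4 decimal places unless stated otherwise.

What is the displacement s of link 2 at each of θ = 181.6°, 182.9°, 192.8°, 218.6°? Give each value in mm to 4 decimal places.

seg 1 [0°–171.5°] uniform, h=15: full span → s += 15 → s = 15.0000
seg 2 [171.5°–267.1°] uniform, h=9: θ=181.6° here. β=10.1, B=95.6. 9·10.1/95.6 = 0.9508 → s = 15.9508
seg 2 [171.5°–267.1°] uniform, h=9: θ=182.9° here. β=11.4, B=95.6. 9·11.4/95.6 = 1.0732 → s = 16.0732
seg 2 [171.5°–267.1°] uniform, h=9: θ=192.8° here. β=21.3, B=95.6. 9·21.3/95.6 = 2.0052 → s = 17.0052
seg 2 [171.5°–267.1°] uniform, h=9: θ=218.6° here. β=47.1, B=95.6. 9·47.1/95.6 = 4.4341 → s = 19.4341

θ=181.6°: 15.9508
θ=182.9°: 16.0732
θ=192.8°: 17.0052
θ=218.6°: 19.4341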